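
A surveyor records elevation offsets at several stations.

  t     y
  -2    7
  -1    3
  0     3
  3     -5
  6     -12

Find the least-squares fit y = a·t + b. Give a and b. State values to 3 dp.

Normal-equation sums: Σt·t = 50, Σt = 6, Σ1 = 5.
For Aᵀy: Σt·y = -104, Σy = -4.
Normal equations: [[50, 6]; [6, 5]]·[a, b]ᵀ = [-104, -4]ᵀ.
Eliminating b: 5·(row 1) − 6·(row 2) gives 214·a = 5·(-104) − 6·(-4) = -496, so a = -248/107.
Then b = ((-4) − 6·(-248/107))/5 = 212/107.

a = -2.318, b = 1.981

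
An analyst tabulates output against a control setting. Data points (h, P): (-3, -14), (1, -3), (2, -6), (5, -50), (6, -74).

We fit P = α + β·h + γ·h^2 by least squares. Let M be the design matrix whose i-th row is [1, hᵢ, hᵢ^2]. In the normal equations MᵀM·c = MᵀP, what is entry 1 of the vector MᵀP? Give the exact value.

Entry 1 ↔ basis 1, so (MᵀP)_{1} = Σᵢ Pᵢ = (1)·(-14) + (1)·(-3) + (1)·(-6) + (1)·(-50) + (1)·(-74) = -147.

-147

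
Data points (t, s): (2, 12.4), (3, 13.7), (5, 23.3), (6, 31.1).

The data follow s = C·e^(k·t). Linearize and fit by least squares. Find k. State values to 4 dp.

Linearized form: ln s = k·t + ln C. From the 4 transformed points,
Σt = 16.0000, Σ(t)² = 74.0000, Σln s = 11.7208, Σt·ln s = 49.2531.
Equations: 74.0000·k + 16.0000·ln C = 49.2531;  16.0000·k + 4·ln C = 11.7208.
Δ = 74.0000·4 − (16.0000)² = 40.0000; k = (49.2531·4 − 16.0000·11.7208)/40.0000 = 0.23701, ln C = (74.0000·11.7208 − 16.0000·49.2531)/40.0000 = 1.98216.

k = 0.2370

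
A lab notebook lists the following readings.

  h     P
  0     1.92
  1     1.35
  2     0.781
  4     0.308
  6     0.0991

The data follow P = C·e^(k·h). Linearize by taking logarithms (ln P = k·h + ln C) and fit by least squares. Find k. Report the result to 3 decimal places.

With ln Pᵢ as the transformed response and hᵢ as the regressor:
Σh = 13.0000, Σ(h)² = 57.0000, Σln P = -2.7840, Σh·ln P = -18.7746.
Equations: 57.0000·k + 13.0000·ln C = -18.7746;  13.0000·k + 5·ln C = -2.7840.
Slope k = (n·Σh·ln P − Σh·Σln P)/(n·Σ(h)² − (Σh)²) = (5·-18.7746 − 13.0000·-2.7840)/116.0000 = -0.49725; ln C = (Σln P − k·Σh)/n = 0.73604.

k = -0.497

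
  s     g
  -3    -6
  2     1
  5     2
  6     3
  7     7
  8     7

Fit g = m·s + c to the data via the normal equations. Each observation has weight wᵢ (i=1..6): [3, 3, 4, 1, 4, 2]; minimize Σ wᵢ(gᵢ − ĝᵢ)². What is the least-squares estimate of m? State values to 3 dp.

XᵀWX·[m, c]ᵀ = XᵀWg reads: 499·m + 67·c = 426;  67·m + 17·c = 38.
(Σwᵢ·s·s = 499, Σwᵢ·s = 67, Σwᵢ·1 = 17, Σwᵢ·s·g = 426, Σwᵢ·g = 38.)
Eliminating c: 17·(row 1) − 67·(row 2) gives 3994·m = 17·426 − 67·38 = 4696, so m = 2348/1997.
Then c = (38 − 67·(2348/1997))/17 = -4790/1997.

m = 1.176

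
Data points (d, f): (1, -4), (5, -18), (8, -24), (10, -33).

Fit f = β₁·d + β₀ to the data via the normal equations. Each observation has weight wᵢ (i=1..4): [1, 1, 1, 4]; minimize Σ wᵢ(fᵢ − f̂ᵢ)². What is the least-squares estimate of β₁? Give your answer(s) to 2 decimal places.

β₁ = -3.17

From the data, Σwᵢ·d·d = 490, Σwᵢ·d = 54, Σwᵢ·1 = 7.
Right-hand side: Σwᵢ·d·f = -1606, Σwᵢ·f = -178.
Determinant 490·7 − 54² = 514.
β₁ = ((-1606)·7 − 54·(-178))/514 = -815/257; β₀ = (490·(-178) − 54·(-1606))/514 = -248/257.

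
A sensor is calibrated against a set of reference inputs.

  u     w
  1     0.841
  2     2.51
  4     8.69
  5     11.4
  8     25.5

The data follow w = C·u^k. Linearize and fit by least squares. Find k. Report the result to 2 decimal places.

k = 1.65

Linearized form: ln w = k·ln u + ln C. From the 5 transformed points,
Over the data: Σln u = 5.7683, Σ(ln u)² = 9.3166, Σln w = 8.5816, Σln u·ln w = 14.2867.
Normal system: [[9.3166, 5.7683]; [5.7683, 5]]·[k, ln C]ᵀ = [14.2867, 8.5816]ᵀ.
Slope k = (n·Σln u·ln w − Σln u·Σln w)/(n·Σ(ln u)² − (Σln u)²) = (5·14.2867 − 5.7683·8.5816)/13.3096 = 1.64784; ln C = (Σln w − k·Σln u)/n = -0.18474.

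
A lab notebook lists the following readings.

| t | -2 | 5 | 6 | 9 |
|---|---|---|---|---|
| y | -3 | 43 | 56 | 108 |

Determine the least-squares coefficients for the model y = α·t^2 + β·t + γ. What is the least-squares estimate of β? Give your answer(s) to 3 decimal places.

Compute the Gram sums: Σt^2·t^2 = 8498, Σt^2·t = 1062, Σt^2 = 146, Σt·t = 146, Σt = 18, Σ1 = 4.
Right-hand side: Σt^2·y = 11827, Σt·y = 1529, Σy = 204.
So XᵀX·[α, β, γ]ᵀ = Xᵀy: [[8498, 1062, 146]; [1062, 146, 18]; [146, 18, 4]]·[α, β, γ]ᵀ = [11827, 1529, 204]ᵀ.
Solving the 3×3 system (Gaussian elimination) gives α = 3731/4196, β = 80977/20980, γ = 6169/5245.

β = 3.860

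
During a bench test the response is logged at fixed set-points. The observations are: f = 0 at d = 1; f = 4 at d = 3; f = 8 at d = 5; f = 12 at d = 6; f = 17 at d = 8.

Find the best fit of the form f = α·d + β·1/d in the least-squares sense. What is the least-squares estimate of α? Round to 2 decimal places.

From the data, Σd·d = 135, Σd·1/d = 5, Σ1/d·1/d = 17201/14400.
Right-hand side: Σd·f = 260, Σ1/d·f = 847/120.
So AᵀA·[α, β]ᵀ = Aᵀf: [[135, 5]; [5, 17201/14400]]·[α, β]ᵀ = [260, 847/120]ᵀ.
det = 135·(17201/14400) − 5² = 43603/320.
α = (260·(17201/14400) − 5·(847/120))/(43603/320) = 792812/392427; β = (135·(847/120) − 5·260)/(43603/320) = -111080/43603.

α = 2.02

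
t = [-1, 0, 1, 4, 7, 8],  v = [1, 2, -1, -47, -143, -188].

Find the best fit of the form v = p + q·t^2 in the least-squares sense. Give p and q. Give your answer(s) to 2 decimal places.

The normal system AᵀA·[p, q]ᵀ = Aᵀv is [[6, 131]; [131, 6755]]·[p, q]ᵀ = [-376, -19791]ᵀ.
det = 6·6755 − 131² = 23369.
p = ((-376)·6755 − 131·(-19791))/23369 = 52741/23369; q = (6·(-19791) − 131·(-376))/23369 = -69490/23369.

p = 2.26, q = -2.97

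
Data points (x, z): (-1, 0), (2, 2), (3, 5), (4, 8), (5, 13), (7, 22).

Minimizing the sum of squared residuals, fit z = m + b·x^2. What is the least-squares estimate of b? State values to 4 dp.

b = 0.4548

Sums needed: Σ1 = 6, Σx^2 = 104, Σx^2·x^2 = 3380.
Right-hand side: Σz = 50, Σx^2·z = 1584.
Normal equations: [[6, 104]; [104, 3380]]·[m, b]ᵀ = [50, 1584]ᵀ.
det = 6·3380 − 104² = 9464.
m = (50·3380 − 104·1584)/9464 = 41/91; b = (6·1584 − 104·50)/9464 = 538/1183.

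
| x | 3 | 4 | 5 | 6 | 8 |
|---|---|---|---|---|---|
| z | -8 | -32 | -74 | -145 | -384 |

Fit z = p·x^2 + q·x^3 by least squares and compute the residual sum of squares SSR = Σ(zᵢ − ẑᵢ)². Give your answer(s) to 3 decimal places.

SSR = 2.782

Sums needed: Σx^2·x^2 = 6354, Σx^2·x^3 = 44936, Σx^3·x^3 = 329250.
For Mᵀz: Σx^2·z = -32230, Σx^3·z = -239442.
Normal equations: [[6354, 44936]; [44936, 329250]]·[p, q]ᵀ = [-32230, -239442]ᵀ.
Determinant 6354·329250 − 44936² = 72810404.
p = ((-32230)·329250 − 44936·(-239442))/72810404 = 36959553/18202601; q = (6354·(-239442) − 44936·(-32230))/72810404 = -18281797/18202601.
Residuals: 15351734/18202601, -3801072/18202601, 14243326/18202601, -21052901/18202601, 5069888/18202601; SSR = 50647961/18202601.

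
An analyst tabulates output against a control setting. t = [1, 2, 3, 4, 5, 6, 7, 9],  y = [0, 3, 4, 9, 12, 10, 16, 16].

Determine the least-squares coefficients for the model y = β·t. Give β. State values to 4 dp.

Forming MᵀM = [[221]] and Mᵀy = [430]ᵀ gives MᵀM·[β]ᵀ = Mᵀy.
β = 430/221 = 1.9457.

β = 1.9457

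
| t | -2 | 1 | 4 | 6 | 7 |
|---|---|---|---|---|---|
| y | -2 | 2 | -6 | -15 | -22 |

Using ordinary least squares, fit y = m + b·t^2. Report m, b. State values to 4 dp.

Setting ∂/∂m … = 0 gives: 5·m + 106·b = -43;  106·m + 3970·b = -1720.
(Σ1 = 5, Σt^2 = 106, Σt^2·t^2 = 3970, Σy = -43, Σt^2·y = -1720.)
Eliminating b: 3970·(row 1) − 106·(row 2) gives 8614·m = 3970·(-43) − 106·(-1720) = 11610, so m = 5805/4307.
Then b = ((-1720) − 106·(5805/4307))/3970 = -2021/4307.

m = 1.3478, b = -0.4692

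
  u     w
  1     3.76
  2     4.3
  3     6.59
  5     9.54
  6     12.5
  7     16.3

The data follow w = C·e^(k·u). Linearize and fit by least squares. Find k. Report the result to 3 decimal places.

k = 0.247

Let Y = ln w. Fitting Y = k·u + ln C by least squares:
XᵀX = [[124.0000, 24.0000]; [24.0000, 6]], rhs = [55.8683, 12.2410]ᵀ  (here Σu = 24.0000, Σ(u)² = 124.0000, Σln w = 12.2410, Σu·ln w = 55.8683).
Solving (det = 168.0000): k = 0.24659, ln C = 1.05382.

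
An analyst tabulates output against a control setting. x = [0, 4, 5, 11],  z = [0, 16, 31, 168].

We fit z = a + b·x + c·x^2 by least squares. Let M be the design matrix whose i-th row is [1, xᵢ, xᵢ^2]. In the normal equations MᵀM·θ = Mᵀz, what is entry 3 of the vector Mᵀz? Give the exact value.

Entry 3 ↔ basis x^2, so (Mᵀz)_{3} = Σᵢ (x^2)·zᵢ = (0)·(0) + (16)·(16) + (25)·(31) + (121)·(168) = 21359.

21359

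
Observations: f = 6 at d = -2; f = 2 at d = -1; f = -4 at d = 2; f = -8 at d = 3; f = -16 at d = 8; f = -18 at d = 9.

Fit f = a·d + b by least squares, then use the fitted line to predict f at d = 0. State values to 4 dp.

Normal-equation sums: Σd·d = 163, Σd = 19, Σ1 = 6.
And Σd·f = -336, Σf = -38.
AᵀA·[a, b]ᵀ = Aᵀf becomes [[163, 19]; [19, 6]]·[a, b]ᵀ = [-336, -38]ᵀ.
det = 163·6 − 19² = 617.
a = ((-336)·6 − 19·(-38))/617 = -1294/617; b = (163·(-38) − 19·(-336))/617 = 190/617.
At d = 0: f̂ = (-1294/617)·(0) + (190/617)·(1) = 190/617.

f̂ = 0.3079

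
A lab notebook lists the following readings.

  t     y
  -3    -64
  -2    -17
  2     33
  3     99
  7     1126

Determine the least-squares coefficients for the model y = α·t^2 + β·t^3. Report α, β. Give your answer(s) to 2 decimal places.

α = 1.93, β = 3.01

The normal system AᵀA·[α, β]ᵀ = Aᵀy is [[2595, 16807]; [16807, 119235]]·[α, β]ᵀ = [55553, 391019]ᵀ.
Eliminating β: 119235·(row 1) − 16807·(row 2) gives 26939576·α = 119235·55553 − 16807·391019 = 52005622, so α = 26002811/13469788.
Then β = (391019 − 16807·(26002811/13469788))/119235 = 40507517/13469788.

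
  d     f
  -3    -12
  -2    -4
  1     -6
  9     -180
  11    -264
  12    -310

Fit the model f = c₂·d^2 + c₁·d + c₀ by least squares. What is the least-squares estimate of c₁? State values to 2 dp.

The normal system MᵀM·[c₂, c₁, c₀]ᵀ = Mᵀf is [[42036, 3754, 360]; [3754, 360, 28]; [360, 28, 6]]·[c₂, c₁, c₀]ᵀ = [-91294, -8206, -776]ᵀ.
Solving the 3×3 system (Gaussian elimination) gives c₂ = -562799/288885, c₁ = -228483/96295, c₀ = -395758/288885.

c₁ = -2.37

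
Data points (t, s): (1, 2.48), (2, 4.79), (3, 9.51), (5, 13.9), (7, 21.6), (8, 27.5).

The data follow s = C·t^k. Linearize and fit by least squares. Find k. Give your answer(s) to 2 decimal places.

k = 1.14

Let Y = ln s. Fitting Y = k·ln t + ln C by least squares:
Σln t = 7.4265, Σ(ln t)² = 12.3883, Σln s = 13.7459, Σln t·ln s = 20.6670.
Equations: 12.3883·k + 7.4265·ln C = 20.6670;  7.4265·k + 6·ln C = 13.7459.
Slope k = (n·Σln t·ln s − Σln t·Σln s)/(n·Σ(ln t)² − (Σln t)²) = (6·20.6670 − 7.4265·13.7459)/19.1764 = 1.14293; ln C = (Σln s − k·Σln t)/n = 0.87631.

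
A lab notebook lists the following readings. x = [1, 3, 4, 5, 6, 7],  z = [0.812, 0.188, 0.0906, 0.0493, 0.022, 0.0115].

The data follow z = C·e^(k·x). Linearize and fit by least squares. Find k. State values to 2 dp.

k = -0.71

With ln zᵢ as the transformed response and xᵢ as the regressor:
Σx = 26.0000, Σ(x)² = 136.0000, Σln z = -15.5728, Σx·ln z = -84.0347.
Equations: 136.0000·k + 26.0000·ln C = -84.0347;  26.0000·k + 6·ln C = -15.5728.
Δ = 136.0000·6 − (26.0000)² = 140.0000; k = (-84.0347·6 − 26.0000·-15.5728)/140.0000 = -0.70939, ln C = (136.0000·-15.5728 − 26.0000·-84.0347)/140.0000 = 0.47856.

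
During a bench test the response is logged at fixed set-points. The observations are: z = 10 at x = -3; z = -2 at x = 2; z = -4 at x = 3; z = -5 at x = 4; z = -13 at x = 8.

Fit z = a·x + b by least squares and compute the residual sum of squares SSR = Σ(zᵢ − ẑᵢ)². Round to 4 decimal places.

SSR = 2.3694

Sums needed: Σx·x = 102, Σx = 14, Σ1 = 5.
For Mᵀz: Σx·z = -170, Σz = -14.
det = 102·5 − 14² = 314.
a = ((-170)·5 − 14·(-14))/314 = -327/157; b = (102·(-14) − 14·(-170))/314 = 476/157.
Residuals: 113/157, -136/157, -123/157, 47/157, 99/157; SSR = 372/157.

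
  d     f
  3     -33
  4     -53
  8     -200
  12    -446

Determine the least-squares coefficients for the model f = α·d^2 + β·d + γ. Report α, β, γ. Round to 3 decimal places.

Normal-equation sums: Σd^2·d^2 = 25169, Σd^2·d = 2331, Σd^2 = 233, Σd·d = 233, Σd = 27, Σ1 = 4.
For Aᵀf: Σd^2·f = -78169, Σd·f = -7263, Σf = -732.
So AᵀA·[α, β, γ]ᵀ = Aᵀf: [[25169, 2331, 233]; [2331, 233, 27]; [233, 27, 4]]·[α, β, γ]ᵀ = [-78169, -7263, -732]ᵀ.
Inverting the 3×3 Gram matrix, [α, β, γ]ᵀ = [-42491/13592, 12969/13592, -12472/1699]ᵀ.

α = -3.126, β = 0.954, γ = -7.341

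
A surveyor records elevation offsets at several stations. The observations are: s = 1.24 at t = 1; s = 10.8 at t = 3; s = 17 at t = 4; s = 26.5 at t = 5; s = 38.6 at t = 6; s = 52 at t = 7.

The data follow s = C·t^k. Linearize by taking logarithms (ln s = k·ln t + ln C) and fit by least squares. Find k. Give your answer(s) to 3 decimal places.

Taking logs, ln s = k·ln t + ln C, so regress ln s on ln t.
Over the data: Σln t = 7.8320, Σ(ln t)² = 12.7160, Σln s = 16.3095, Σln t·ln s = 26.0507.
Normal system: [[12.7160, 7.8320]; [7.8320, 6]]·[k, ln C]ᵀ = [26.0507, 16.3095]ᵀ.
Slope k = (n·Σln t·ln s − Σln t·Σln s)/(n·Σ(ln t)² − (Σln t)²) = (6·26.0507 − 7.8320·16.3095)/14.9557 = 1.91019; ln C = (Σln s − k·Σln t)/n = 0.22482.

k = 1.910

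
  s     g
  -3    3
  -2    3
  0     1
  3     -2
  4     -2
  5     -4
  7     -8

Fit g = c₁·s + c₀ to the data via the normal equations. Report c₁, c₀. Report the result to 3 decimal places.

Setting ∂/∂c₁ … = 0 gives: 112·c₁ + 14·c₀ = -105;  14·c₁ + 7·c₀ = -9.
(Σs·s = 112, Σs = 14, Σ1 = 7, Σs·g = -105, Σg = -9.)
Eliminating c₀: 7·(row 1) − 14·(row 2) gives 588·c₁ = 7·(-105) − 14·(-9) = -609, so c₁ = -29/28.
Then c₀ = ((-9) − 14·(-29/28))/7 = 11/14.

c₁ = -1.036, c₀ = 0.786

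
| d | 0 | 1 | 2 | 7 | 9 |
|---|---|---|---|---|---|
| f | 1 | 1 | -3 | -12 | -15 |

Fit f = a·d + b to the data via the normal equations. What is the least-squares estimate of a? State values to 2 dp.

The normal system AᵀA·[a, b]ᵀ = Aᵀf is [[135, 19]; [19, 5]]·[a, b]ᵀ = [-224, -28]ᵀ.
Eliminating b: 5·(row 1) − 19·(row 2) gives 314·a = 5·(-224) − 19·(-28) = -588, so a = -294/157.
Then b = ((-28) − 19·(-294/157))/5 = 238/157.

a = -1.87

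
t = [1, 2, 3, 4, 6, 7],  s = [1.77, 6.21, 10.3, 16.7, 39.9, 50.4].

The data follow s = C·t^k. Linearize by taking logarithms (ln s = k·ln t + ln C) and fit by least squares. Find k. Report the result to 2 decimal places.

Let Y = ln s. Fitting Y = k·ln t + ln C by least squares:
Σln t = 6.9157, Σ(ln t)² = 10.6062, Σln s = 15.1511, Σln t·ln s = 21.9640.
Equations: 10.6062·k + 6.9157·ln C = 21.9640;  6.9157·k + 6·ln C = 15.1511.
Δ = 10.6062·6 − (6.9157)² = 15.8099; k = (21.9640·6 − 6.9157·15.1511)/15.8099 = 1.70800, ln C = (10.6062·15.1511 − 6.9157·21.9640)/15.8099 = 0.55650.

k = 1.71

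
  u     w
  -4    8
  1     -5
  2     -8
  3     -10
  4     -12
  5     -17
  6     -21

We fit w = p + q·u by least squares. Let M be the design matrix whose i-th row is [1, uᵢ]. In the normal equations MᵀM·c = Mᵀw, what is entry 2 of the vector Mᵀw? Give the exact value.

-342

Entry 2 ↔ basis u, so (Mᵀw)_{2} = Σᵢ (u)·wᵢ = (-4)·(8) + (1)·(-5) + (2)·(-8) + (3)·(-10) + (4)·(-12) + (5)·(-17) + (6)·(-21) = -342.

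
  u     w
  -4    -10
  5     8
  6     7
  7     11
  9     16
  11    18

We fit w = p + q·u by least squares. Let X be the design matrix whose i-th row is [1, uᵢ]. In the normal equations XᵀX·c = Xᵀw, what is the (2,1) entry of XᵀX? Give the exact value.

Row 2 ↔ basis u, column 1 ↔ basis 1, so (XᵀX)_{2,1} = Σᵢ u = (-4)·(1) + (5)·(1) + (6)·(1) + (7)·(1) + (9)·(1) + (11)·(1) = 34.

34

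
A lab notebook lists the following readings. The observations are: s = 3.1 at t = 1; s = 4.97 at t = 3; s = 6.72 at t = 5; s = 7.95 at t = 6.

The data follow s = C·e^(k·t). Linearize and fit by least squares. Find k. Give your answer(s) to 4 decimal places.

k = 0.1852

With ln sᵢ as the transformed response and tᵢ as the regressor:
Σt = 15.0000, Σ(t)² = 71.0000, Σln s = 6.7131, Σt·ln s = 27.9061.
Normal system: [[71.0000, 15.0000]; [15.0000, 4]]·[k, ln C]ᵀ = [27.9061, 6.7131]ᵀ.
Δ = 71.0000·4 − (15.0000)² = 59.0000; k = (27.9061·4 − 15.0000·6.7131)/59.0000 = 0.18523, ln C = (71.0000·6.7131 − 15.0000·27.9061)/59.0000 = 0.98367.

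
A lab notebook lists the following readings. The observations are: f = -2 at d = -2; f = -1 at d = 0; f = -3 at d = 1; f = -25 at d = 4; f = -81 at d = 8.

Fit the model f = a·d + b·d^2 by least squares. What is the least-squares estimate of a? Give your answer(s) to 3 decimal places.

a = -1.682

The normal system AᵀA·[a, b]ᵀ = Aᵀf is [[85, 569]; [569, 4369]]·[a, b]ᵀ = [-747, -5595]ᵀ.
Eliminating b: 4369·(row 1) − 569·(row 2) gives 47604·a = 4369·(-747) − 569·(-5595) = -80088, so a = -6674/3967.
Then b = ((-5595) − 569·(-6674/3967))/4369 = -4211/3967.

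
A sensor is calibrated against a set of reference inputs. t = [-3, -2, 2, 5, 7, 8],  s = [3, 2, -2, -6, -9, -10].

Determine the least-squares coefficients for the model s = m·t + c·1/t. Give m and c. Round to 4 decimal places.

m = -1.2785, c = 1.3611

With design matrix M, MᵀM = [[155, 6]; [6, 484849/705600]] and Mᵀs = [-190, -943/140]ᵀ.
Eliminating c: (484849/705600)·(row 1) − 6·(row 2) gives (9949999/141120)·m = (484849/705600)·(-190) − 6·(-943/140) = -6360499/70560, so m = -12720998/9949999.
Then c = ((-943/140) − 6·(-12720998/9949999))/(484849/705600) = 13542480/9949999.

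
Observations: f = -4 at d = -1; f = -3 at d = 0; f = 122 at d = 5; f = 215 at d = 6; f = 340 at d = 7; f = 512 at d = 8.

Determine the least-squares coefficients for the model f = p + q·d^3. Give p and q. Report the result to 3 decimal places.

p = -3.115, q = 1.005

Entries of AᵀA: Σ1 = 6, Σd^3 = 1195, Σd^3·d^3 = 442075.
Right-hand side: Σf = 1182, Σd^3·f = 440458.
AᵀA·[p, q]ᵀ = Aᵀf becomes [[6, 1195]; [1195, 442075]]·[p, q]ᵀ = [1182, 440458]ᵀ.
Δ = 6·442075 − 1195² = 1224425.
p = (1182·442075 − 1195·440458)/1224425 = -762932/244885; q = (6·440458 − 1195·1182)/1224425 = 1230258/1224425.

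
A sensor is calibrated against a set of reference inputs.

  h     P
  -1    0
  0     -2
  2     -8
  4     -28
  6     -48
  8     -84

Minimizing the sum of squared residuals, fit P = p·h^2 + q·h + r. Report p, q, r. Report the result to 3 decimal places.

p = -1.042, q = -1.914, r = -1.262

Sums needed: Σh^2·h^2 = 5665, Σh^2·h = 799, Σh^2 = 121, Σh·h = 121, Σh = 19, Σ1 = 6.
Moment sums: Σh^2·P = -7584, Σh·P = -1088, ΣP = -170.
Row-reducing yields p = -3635/3489, q = -33389/17445, r = -7338/5815.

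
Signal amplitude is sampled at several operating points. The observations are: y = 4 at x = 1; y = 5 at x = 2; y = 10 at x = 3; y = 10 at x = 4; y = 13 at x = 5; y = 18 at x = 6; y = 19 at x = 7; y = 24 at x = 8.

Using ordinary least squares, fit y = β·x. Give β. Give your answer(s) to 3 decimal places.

β = 2.853

The normal system MᵀM·[β]ᵀ = Mᵀy is [[204]]·[β]ᵀ = [582]ᵀ.
β = 582/204 = 2.85294.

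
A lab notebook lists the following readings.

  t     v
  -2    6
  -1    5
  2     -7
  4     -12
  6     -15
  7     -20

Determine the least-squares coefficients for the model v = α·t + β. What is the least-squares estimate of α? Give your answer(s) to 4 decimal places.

α = -2.8861

Setting ∂/∂α … = 0 gives: 110·α + 16·β = -309;  16·α + 6·β = -43.
(Σt·t = 110, Σt = 16, Σ1 = 6, Σt·v = -309, Σv = -43.)
Determinant 110·6 − 16² = 404.
α = ((-309)·6 − 16·(-43))/404 = -583/202; β = (110·(-43) − 16·(-309))/404 = 107/202.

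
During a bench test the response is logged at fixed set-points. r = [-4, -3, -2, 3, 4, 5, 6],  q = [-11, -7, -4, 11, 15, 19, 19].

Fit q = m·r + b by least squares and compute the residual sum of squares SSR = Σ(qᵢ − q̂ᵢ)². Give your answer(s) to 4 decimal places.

With design matrix X, XᵀX = [[115, 9]; [9, 7]] and Xᵀq = [375, 42]ᵀ.
det = 115·7 − 9² = 724.
m = (375·7 − 9·42)/724 = 2247/724; b = (115·42 − 9·375)/724 = 1455/724.
Residuals: -431/724, 109/362, 143/724, -58/181, 417/724, 533/362, -1181/724; SSR = 4161/724.

SSR = 5.7472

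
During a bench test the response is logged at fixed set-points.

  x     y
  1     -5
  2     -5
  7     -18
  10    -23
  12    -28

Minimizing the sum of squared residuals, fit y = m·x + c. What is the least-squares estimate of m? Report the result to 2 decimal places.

Entries of MᵀM: Σx·x = 298, Σx = 32, Σ1 = 5.
And Σx·y = -707, Σy = -79.
MᵀM·[m, c]ᵀ = Mᵀy becomes [[298, 32]; [32, 5]]·[m, c]ᵀ = [-707, -79]ᵀ.
det = 298·5 − 32² = 466.
m = ((-707)·5 − 32·(-79))/466 = -1007/466; c = (298·(-79) − 32·(-707))/466 = -459/233.

m = -2.16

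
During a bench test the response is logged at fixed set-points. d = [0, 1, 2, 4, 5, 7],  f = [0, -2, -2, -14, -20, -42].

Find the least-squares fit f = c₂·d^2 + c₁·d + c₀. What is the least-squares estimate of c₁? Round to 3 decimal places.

Forming MᵀM = [[3299, 541, 95]; [541, 95, 19]; [95, 19, 6]] and Mᵀf = [-2792, -456, -80]ᵀ gives MᵀM·[c₂, c₁, c₀]ᵀ = Mᵀf.
Inverting the 3×3 Gram matrix, [c₂, c₁, c₀]ᵀ = [-152/165, 8/15, -24/55]ᵀ.

c₁ = 0.533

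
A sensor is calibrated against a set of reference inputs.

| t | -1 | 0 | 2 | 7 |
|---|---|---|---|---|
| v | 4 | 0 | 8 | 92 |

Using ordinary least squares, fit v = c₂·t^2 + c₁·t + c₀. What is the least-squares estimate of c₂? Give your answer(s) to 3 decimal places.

Entries of XᵀX: Σt^2·t^2 = 2418, Σt^2·t = 350, Σt^2 = 54, Σt·t = 54, Σt = 8, Σ1 = 4.
Moment sums: Σt^2·v = 4544, Σt·v = 656, Σv = 104.
So XᵀX·[c₂, c₁, c₀]ᵀ = Xᵀv: [[2418, 350, 54]; [350, 54, 8]; [54, 8, 4]]·[c₂, c₁, c₀]ᵀ = [4544, 656, 104]ᵀ.
Solving the 3×3 system (Gaussian elimination) gives c₂ = 5452/2809, c₁ = -1604/2809, c₀ = 2640/2809.

c₂ = 1.941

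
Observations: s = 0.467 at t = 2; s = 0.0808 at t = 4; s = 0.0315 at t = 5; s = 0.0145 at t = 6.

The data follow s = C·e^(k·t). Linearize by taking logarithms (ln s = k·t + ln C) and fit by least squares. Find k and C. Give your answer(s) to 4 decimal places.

k = -0.8754, C = 2.6602

Let Y = ln s. Fitting Y = k·t + ln C by least squares:
Sums: Σt = 17.0000, Σ(t)² = 81.0000, Σln s = -10.9686, Σt·ln s = -54.2764.
Normal system: [[81.0000, 17.0000]; [17.0000, 4]]·[k, ln C]ᵀ = [-54.2764, -10.9686]ᵀ.
Slope k = (n·Σt·ln s − Σt·Σln s)/(n·Σ(t)² − (Σt)²) = (4·-54.2764 − 17.0000·-10.9686)/35.0000 = -0.87543; ln C = (Σln s − k·Σt)/n = 0.97842, so C = exp(0.97842) = 2.66025.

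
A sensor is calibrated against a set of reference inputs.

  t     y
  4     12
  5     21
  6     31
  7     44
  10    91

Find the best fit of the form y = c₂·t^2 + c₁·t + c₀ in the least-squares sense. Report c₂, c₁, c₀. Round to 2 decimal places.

c₂ = 0.87, c₁ = 1.05, c₀ = -6.06

Normal-equation sums: Σt^2·t^2 = 14578, Σt^2·t = 1748, Σt^2 = 226, Σt·t = 226, Σt = 32, Σ1 = 5.
And Σt^2·y = 13089, Σt·y = 1557, Σy = 199.
Solving the 3×3 system (Gaussian elimination) gives c₂ = 1103/1274, c₁ = 103/98, c₀ = -3860/637.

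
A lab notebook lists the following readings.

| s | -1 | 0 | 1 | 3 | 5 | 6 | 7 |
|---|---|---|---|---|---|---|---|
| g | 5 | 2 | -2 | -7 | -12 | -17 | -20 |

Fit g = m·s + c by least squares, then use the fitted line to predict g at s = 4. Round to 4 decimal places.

From the data, Σs·s = 121, Σs = 21, Σ1 = 7.
For Aᵀg: Σs·g = -330, Σg = -51.
So AᵀA·[m, c]ᵀ = Aᵀg: [[121, 21]; [21, 7]]·[m, c]ᵀ = [-330, -51]ᵀ.
det = 121·7 − 21² = 406.
m = ((-330)·7 − 21·(-51))/406 = -177/58; c = (121·(-51) − 21·(-330))/406 = 759/406.
At s = 4: ĝ = (-177/58)·(4) + (759/406)·(1) = -4197/406.

ĝ = -10.3374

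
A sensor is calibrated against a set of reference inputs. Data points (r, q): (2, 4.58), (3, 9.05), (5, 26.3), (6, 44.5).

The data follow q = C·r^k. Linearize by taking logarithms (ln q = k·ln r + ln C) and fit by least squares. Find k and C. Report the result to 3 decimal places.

k = 2.050, C = 1.037

Linearized form: ln q = k·ln r + ln C. From the 4 transformed points,
Over the data: Σln r = 5.1930, Σ(ln r)² = 7.4881, Σln q = 10.7895, Σln r·ln q = 15.5375.
Normal system: [[7.4881, 5.1930]; [5.1930, 4]]·[k, ln C]ᵀ = [15.5375, 10.7895]ᵀ.
Solving (det = 2.9856): k = 2.05004, ln C = 0.03594, so C = exp(0.03594) = 1.03659.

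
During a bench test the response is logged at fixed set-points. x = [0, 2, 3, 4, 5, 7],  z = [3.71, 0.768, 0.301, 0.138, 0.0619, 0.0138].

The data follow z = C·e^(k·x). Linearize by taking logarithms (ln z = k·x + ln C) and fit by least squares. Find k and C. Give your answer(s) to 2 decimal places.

Let Y = ln z. Fitting Y = k·x + ln C by least squares:
Sums: Σx = 21.0000, Σ(x)² = 103.0000, Σln z = -9.1994, Σx·ln z = -55.9447.
Normal system: [[103.0000, 21.0000]; [21.0000, 6]]·[k, ln C]ᵀ = [-55.9447, -9.1994]ᵀ.
Solving (det = 177.0000): k = -0.80497, ln C = 1.28418, so C = exp(1.28418) = 3.61169.

k = -0.80, C = 3.61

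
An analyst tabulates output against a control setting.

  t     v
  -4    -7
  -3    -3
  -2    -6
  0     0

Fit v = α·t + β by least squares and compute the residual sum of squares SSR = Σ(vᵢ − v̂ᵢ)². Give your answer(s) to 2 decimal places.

SSR = 10.69

Entries of MᵀM: Σt·t = 29, Σt = -9, Σ1 = 4.
And Σt·v = 49, Σv = -16.
MᵀM·[α, β]ᵀ = Mᵀv becomes [[29, -9]; [-9, 4]]·[α, β]ᵀ = [49, -16]ᵀ.
Eliminating β: 4·(row 1) − (-9)·(row 2) gives 35·α = 4·49 − (-9)·(-16) = 52, so α = 52/35.
Then β = ((-16) − (-9)·(52/35))/4 = -23/35.
Residuals: -2/5, 74/35, -83/35, 23/35; SSR = 374/35.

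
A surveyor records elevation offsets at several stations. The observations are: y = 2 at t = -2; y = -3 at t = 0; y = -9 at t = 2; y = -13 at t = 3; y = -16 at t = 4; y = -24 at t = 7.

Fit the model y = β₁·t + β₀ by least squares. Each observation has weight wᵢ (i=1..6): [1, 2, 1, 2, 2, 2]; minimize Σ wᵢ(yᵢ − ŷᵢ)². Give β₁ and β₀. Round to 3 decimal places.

Normal-equation sums: Σwᵢ·t·t = 156, Σwᵢ·t = 28, Σwᵢ·1 = 10.
Right-hand side: Σwᵢ·t·y = -564, Σwᵢ·y = -119.
Normal equations: [[156, 28]; [28, 10]]·[β₁, β₀]ᵀ = [-564, -119]ᵀ.
Eliminating β₀: 10·(row 1) − 28·(row 2) gives 776·β₁ = 10·(-564) − 28·(-119) = -2308, so β₁ = -577/194.
Then β₀ = ((-119) − 28·(-577/194))/10 = -693/194.

β₁ = -2.974, β₀ = -3.572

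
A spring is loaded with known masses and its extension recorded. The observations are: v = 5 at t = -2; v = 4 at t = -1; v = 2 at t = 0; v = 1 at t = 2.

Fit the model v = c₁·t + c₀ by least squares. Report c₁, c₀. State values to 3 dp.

With design matrix X, XᵀX = [[9, -1]; [-1, 4]] and Xᵀv = [-12, 12]ᵀ.
Determinant 9·4 − (-1)² = 35.
c₁ = ((-12)·4 − (-1)·12)/35 = -36/35; c₀ = (9·12 − (-1)·(-12))/35 = 96/35.

c₁ = -1.029, c₀ = 2.743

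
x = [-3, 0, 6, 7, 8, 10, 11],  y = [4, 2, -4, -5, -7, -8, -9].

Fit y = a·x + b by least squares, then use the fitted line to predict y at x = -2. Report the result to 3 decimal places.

ŷ = 3.427

Normal-equation sums: Σx·x = 379, Σx = 39, Σ1 = 7.
For Aᵀy: Σx·y = -306, Σy = -27.
Δ = 379·7 − 39² = 1132.
a = ((-306)·7 − 39·(-27))/1132 = -1089/1132; b = (379·(-27) − 39·(-306))/1132 = 1701/1132.
At x = -2: ŷ = (-1089/1132)·(-2) + (1701/1132)·(1) = 3879/1132.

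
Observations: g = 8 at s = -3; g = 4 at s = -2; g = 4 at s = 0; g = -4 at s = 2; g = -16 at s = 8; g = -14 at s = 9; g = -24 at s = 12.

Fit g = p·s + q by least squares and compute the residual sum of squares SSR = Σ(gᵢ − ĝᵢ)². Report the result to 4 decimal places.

SSR = 21.4707

Compute the Gram sums: Σs·s = 306, Σs = 26, Σ1 = 7.
And Σs·g = -582, Σg = -42.
So AᵀA·[p, q]ᵀ = Aᵀg: [[306, 26]; [26, 7]]·[p, q]ᵀ = [-582, -42]ᵀ.
Δ = 306·7 − 26² = 1466.
p = ((-582)·7 − 26·(-42))/1466 = -1491/733; q = (306·(-42) − 26·(-582))/1466 = 1140/733.
Residuals: 251/733, -1190/733, 1792/733, -1090/733, -940/733, 2017/733, -840/733; SSR = 15738/733.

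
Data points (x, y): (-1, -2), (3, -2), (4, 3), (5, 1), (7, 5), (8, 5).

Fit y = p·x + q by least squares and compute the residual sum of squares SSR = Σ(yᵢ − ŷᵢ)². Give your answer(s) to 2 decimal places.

SSR = 12.47

Normal-equation sums: Σx·x = 164, Σx = 26, Σ1 = 6.
Moment sums: Σx·y = 88, Σy = 10.
Determinant 164·6 − 26² = 308.
p = (88·6 − 26·10)/308 = 67/77; q = (164·10 − 26·88)/308 = -162/77.
Residuals: 75/77, -193/77, 125/77, -96/77, 78/77, 1/7; SSR = 960/77.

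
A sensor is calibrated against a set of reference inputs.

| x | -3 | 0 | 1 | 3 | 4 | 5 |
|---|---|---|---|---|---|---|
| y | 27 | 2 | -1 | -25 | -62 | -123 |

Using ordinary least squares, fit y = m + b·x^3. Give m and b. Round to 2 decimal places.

From the data, Σ1 = 6, Σx^3 = 190, Σx^3·x^3 = 21180.
Right-hand side: Σy = -182, Σx^3·y = -20748.
Normal equations: [[6, 190]; [190, 21180]]·[m, b]ᵀ = [-182, -20748]ᵀ.
Δ = 6·21180 − 190² = 90980.
m = ((-182)·21180 − 190·(-20748))/90980 = 4368/4549; b = (6·(-20748) − 190·(-182))/90980 = -22477/22745.

m = 0.96, b = -0.99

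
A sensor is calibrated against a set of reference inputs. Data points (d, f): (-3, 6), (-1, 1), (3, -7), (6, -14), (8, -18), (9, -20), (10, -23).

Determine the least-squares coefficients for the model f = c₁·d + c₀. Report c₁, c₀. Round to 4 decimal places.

c₁ = -2.1803, c₀ = -0.7472

Sums needed: Σd·d = 300, Σd = 32, Σ1 = 7.
Right-hand side: Σd·f = -678, Σf = -75.
Normal equations: [[300, 32]; [32, 7]]·[c₁, c₀]ᵀ = [-678, -75]ᵀ.
Eliminating c₀: 7·(row 1) − 32·(row 2) gives 1076·c₁ = 7·(-678) − 32·(-75) = -2346, so c₁ = -1173/538.
Then c₀ = ((-75) − 32·(-1173/538))/7 = -201/269.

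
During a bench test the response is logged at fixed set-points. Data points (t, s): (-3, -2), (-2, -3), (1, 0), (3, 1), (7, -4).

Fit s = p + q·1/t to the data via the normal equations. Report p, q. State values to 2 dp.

Compute the Gram sums: Σ1 = 5, Σ1/t = 9/14, Σ1/t·1/t = 2633/1764.
Right-hand side: Σs = -8, Σ1/t·s = 27/14.
Determinant 5·(2633/1764) − (9/14)² = 3109/441.
p = ((-8)·(2633/1764) − (9/14)·(27/14))/(3109/441) = -23251/12436; q = (5·(27/14) − (9/14)·(-8))/(3109/441) = 13041/6218.

p = -1.87, q = 2.10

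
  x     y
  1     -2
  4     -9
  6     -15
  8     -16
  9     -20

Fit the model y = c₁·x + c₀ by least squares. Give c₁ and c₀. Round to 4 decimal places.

Sums needed: Σx·x = 198, Σx = 28, Σ1 = 5.
And Σx·y = -436, Σy = -62.
Normal equations: [[198, 28]; [28, 5]]·[c₁, c₀]ᵀ = [-436, -62]ᵀ.
Δ = 198·5 − 28² = 206.
c₁ = ((-436)·5 − 28·(-62))/206 = -222/103; c₀ = (198·(-62) − 28·(-436))/206 = -34/103.

c₁ = -2.1553, c₀ = -0.3301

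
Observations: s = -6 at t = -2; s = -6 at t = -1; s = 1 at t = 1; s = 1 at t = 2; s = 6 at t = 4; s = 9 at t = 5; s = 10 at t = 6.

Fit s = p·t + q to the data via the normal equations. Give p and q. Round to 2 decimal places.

MᵀM·[p, q]ᵀ = Mᵀs reads: 87·p + 15·q = 150;  15·p + 7·q = 15.
(Σt·t = 87, Σt = 15, Σ1 = 7, Σt·s = 150, Σs = 15.)
Eliminating q: 7·(row 1) − 15·(row 2) gives 384·p = 7·150 − 15·15 = 825, so p = 275/128.
Then q = (15 − 15·(275/128))/7 = -315/128.

p = 2.15, q = -2.46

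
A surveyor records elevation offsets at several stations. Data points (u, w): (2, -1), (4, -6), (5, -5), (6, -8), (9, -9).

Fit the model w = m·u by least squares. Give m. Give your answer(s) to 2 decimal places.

From the data, Σu·u = 162.
Right-hand side: Σu·w = -180.
m = (-180)/162 = -1.11111.

m = -1.11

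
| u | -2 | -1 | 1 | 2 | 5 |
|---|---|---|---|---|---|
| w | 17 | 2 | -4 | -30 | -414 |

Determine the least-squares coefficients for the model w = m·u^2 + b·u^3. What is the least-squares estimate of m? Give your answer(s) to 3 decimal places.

The normal system MᵀM·[m, b]ᵀ = Mᵀw is [[659, 3125]; [3125, 15755]]·[m, b]ᵀ = [-10404, -52132]ᵀ.
Δ = 659·15755 − 3125² = 616920.
m = ((-10404)·15755 − 3125·(-52132))/616920 = -25063/15423; b = (659·(-52132) − 3125·(-10404))/616920 = -230311/77115.

m = -1.625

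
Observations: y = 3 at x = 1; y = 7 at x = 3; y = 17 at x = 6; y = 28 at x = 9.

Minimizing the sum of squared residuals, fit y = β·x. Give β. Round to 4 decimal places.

β = 2.9764

Sums needed: Σx·x = 127.
Right-hand side: Σx·y = 378.
MᵀM·[β]ᵀ = Mᵀy becomes [[127]]·[β]ᵀ = [378]ᵀ.
Hence β = 378 / 127 ≈ 2.97638.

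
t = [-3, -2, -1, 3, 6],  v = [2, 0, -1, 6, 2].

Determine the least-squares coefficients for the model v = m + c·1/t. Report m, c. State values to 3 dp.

m = 2.981, c = 4.427

Entries of XᵀX: Σ1 = 5, Σ1/t = -4/3, Σ1/t·1/t = 3/2.
Moment sums: Σv = 9, Σ1/t·v = 8/3.
Normal equations: [[5, -4/3]; [-4/3, 3/2]]·[m, c]ᵀ = [9, 8/3]ᵀ.
Eliminating c: (3/2)·(row 1) − (-4/3)·(row 2) gives (103/18)·m = (3/2)·9 − (-4/3)·(8/3) = 307/18, so m = 307/103.
Then c = ((8/3) − (-4/3)·(307/103))/(3/2) = 456/103.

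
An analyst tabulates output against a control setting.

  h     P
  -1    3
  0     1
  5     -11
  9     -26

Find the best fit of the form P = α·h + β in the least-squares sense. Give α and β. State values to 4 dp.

The normal equations are: 107·α + 13·β = -292;  13·α + 4·β = -33.
(Σh·h = 107, Σh = 13, Σ1 = 4, Σh·P = -292, ΣP = -33.)
det = 107·4 − 13² = 259.
α = ((-292)·4 − 13·(-33))/259 = -739/259; β = (107·(-33) − 13·(-292))/259 = 265/259.

α = -2.8533, β = 1.0232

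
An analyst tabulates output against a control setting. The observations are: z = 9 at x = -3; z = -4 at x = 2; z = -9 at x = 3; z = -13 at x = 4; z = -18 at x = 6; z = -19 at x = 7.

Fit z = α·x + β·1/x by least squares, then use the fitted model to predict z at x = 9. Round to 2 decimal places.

Setting ∂/∂α … = 0 gives: 123·α + 6·β = -355;  6·α + (457/784)·β = -475/28.
det = 123·(457/784) − 6² = 27987/784.
α = ((-355)·(457/784) − 6·(-475/28))/(27987/784) = -82435/27987; β = (123·(-475/28) − 6·(-355))/(27987/784) = 11340/9329.
At x = 9: ẑ = (-82435/27987)·(9) + (11340/9329)·(1/9) = -246045/9329.

ẑ = -26.37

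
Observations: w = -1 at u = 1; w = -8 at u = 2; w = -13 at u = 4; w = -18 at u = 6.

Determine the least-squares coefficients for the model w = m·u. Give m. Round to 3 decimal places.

The normal system MᵀM·[m]ᵀ = Mᵀw is [[57]]·[m]ᵀ = [-177]ᵀ.
Hence m = -177 / 57 ≈ -3.10526.

m = -3.105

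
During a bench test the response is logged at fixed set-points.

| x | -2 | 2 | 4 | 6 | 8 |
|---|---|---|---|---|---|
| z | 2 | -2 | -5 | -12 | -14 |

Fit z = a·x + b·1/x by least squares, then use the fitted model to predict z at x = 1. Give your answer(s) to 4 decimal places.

ẑ = 1.9658

Normal-equation sums: Σx·x = 124, Σx·1/x = 5, Σ1/x·1/x = 349/576.
Right-hand side: Σx·z = -212, Σ1/x·z = -7.
Normal equations: [[124, 5]; [5, 349/576]]·[a, b]ᵀ = [-212, -7]ᵀ.
det = 124·(349/576) − 5² = 7219/144.
a = ((-212)·(349/576) − 5·(-7))/(7219/144) = -13457/7219; b = (124·(-7) − 5·(-212))/(7219/144) = 27648/7219.
At x = 1: ẑ = (-13457/7219)·(1) + (27648/7219)·(1) = 14191/7219.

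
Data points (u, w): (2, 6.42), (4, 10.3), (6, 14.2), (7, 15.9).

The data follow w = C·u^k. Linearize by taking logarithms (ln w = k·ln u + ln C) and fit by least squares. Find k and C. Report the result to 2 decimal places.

Linearized form: ln w = k·ln u + ln C. From the 4 transformed points,
Σln u = 5.8171, Σ(ln u)² = 9.3992, Σln w = 9.6111, Σln u·ln w = 14.6589.
Equations: 9.3992·k + 5.8171·ln C = 14.6589;  5.8171·k + 4·ln C = 9.6111.
Δ = 9.3992·4 − (5.8171)² = 3.7582; k = (14.6589·4 − 5.8171·9.6111)/3.7582 = 0.72549, ln C = (9.3992·9.6111 − 5.8171·14.6589)/3.7582 = 1.34772, so C = exp(1.34772) = 3.84863.

k = 0.73, C = 3.85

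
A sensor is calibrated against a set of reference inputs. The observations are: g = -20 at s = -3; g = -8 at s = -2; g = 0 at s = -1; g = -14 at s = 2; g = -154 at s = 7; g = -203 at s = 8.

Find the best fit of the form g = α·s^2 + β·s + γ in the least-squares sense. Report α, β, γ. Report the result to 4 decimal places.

The normal equations are: 6611·α + 827·β + 131·γ = -20806;  827·α + 131·β + 11·γ = -2654;  131·α + 11·β + 6·γ = -399.
(Σs^2·s^2 = 6611, Σs^2·s = 827, Σs^2 = 131, Σs·s = 131, Σs = 11, Σ1 = 6, Σs^2·g = -20806, Σs·g = -2654, Σg = -399.)
Inverting the 3×3 Gram matrix, [α, β, γ]ᵀ = [-22745/7644, -12163/7644, 881/637]ᵀ.

α = -2.9755, β = -1.5912, γ = 1.3830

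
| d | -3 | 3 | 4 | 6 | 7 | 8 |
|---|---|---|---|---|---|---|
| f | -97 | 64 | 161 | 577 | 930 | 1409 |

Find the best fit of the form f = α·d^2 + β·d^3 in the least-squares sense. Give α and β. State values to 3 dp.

α = -1.886, β = 2.986

Setting ∂/∂α … = 0 gives: 8211·α + 58375·β = 158797;  58375·α + 432003·β = 1179681.
(Σd^2·d^2 = 8211, Σd^2·d^3 = 58375, Σd^3·d^3 = 432003, Σd^2·f = 158797, Σd^3·f = 1179681.)
Eliminating β: 432003·(row 1) − 58375·(row 2) gives 139536008·α = 432003·158797 − 58375·1179681 = -263097984, so α = -32887248/17442001.
Then β = (1179681 − 58375·(-32887248/17442001))/432003 = 52073227/17442001.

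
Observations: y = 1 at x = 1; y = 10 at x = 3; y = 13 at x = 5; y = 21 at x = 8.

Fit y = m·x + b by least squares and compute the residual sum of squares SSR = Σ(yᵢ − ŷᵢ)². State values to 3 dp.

SSR = 6.897

Entries of MᵀM: Σx·x = 99, Σx = 17, Σ1 = 4.
Moment sums: Σx·y = 264, Σy = 45.
Eliminating b: 4·(row 1) − 17·(row 2) gives 107·m = 4·264 − 17·45 = 291, so m = 291/107.
Then b = (45 − 17·(291/107))/4 = -33/107.
Residuals: -151/107, 230/107, -31/107, -48/107; SSR = 738/107.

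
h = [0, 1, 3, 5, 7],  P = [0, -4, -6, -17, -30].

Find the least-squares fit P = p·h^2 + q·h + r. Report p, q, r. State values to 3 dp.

p = -0.512, q = -0.554, r = -1.018

From the data, Σh^2·h^2 = 3108, Σh^2·h = 496, Σh^2 = 84, Σh·h = 84, Σh = 16, Σ1 = 5.
Right-hand side: Σh^2·P = -1953, Σh·P = -317, ΣP = -57.
Normal equations: [[3108, 496, 84]; [496, 84, 16]; [84, 16, 5]]·[p, q, r]ᵀ = [-1953, -317, -57]ᵀ.
Row-reducing yields p = -2585/5044, q = -2793/5044, r = -1284/1261.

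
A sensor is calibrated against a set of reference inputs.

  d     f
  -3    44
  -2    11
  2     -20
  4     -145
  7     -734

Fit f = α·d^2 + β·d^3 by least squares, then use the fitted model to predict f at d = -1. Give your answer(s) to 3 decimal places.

The normal system MᵀM·[α, β]ᵀ = Mᵀf is [[2770, 17588]; [17588, 122602]]·[α, β]ᵀ = [-37926, -262478]ᵀ.
Eliminating β: 122602·(row 1) − 17588·(row 2) gives 30269796·α = 122602·(-37926) − 17588·(-262478) = -33340388, so α = -8335097/7567449.
Then β = ((-262478) − 17588·(-8335097/7567449))/122602 = -15005393/7567449.
At d = -1: f̂ = (-8335097/7567449)·(1) + (-15005393/7567449)·(-1) = 2223432/2522483.

f̂ = 0.881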